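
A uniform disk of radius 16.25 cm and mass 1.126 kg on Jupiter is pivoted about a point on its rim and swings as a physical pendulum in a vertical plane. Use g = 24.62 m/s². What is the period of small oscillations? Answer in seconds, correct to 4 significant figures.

0.6252 s

I_cm = ½mr² = 0.014867 kg·m². The pivot is at distance d = 0.1625 m from the centre of mass.
By the parallel-axis theorem, I = I_cm + md² = 0.014867 + 0.029733 = 0.044600 kg·m².
T = 2π√(I/(mgd)) = 2π√(0.044600/(1.126 × 24.62 × 0.1625)) = 0.6252 s.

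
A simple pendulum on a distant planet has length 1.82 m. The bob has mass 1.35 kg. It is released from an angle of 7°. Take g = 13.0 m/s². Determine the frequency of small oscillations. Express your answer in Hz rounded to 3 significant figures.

0.425 Hz

T = 2π√(L/g) = 2π√(1.82/13.0) = 2.351 s, so f = 1/T = 0.425 Hz.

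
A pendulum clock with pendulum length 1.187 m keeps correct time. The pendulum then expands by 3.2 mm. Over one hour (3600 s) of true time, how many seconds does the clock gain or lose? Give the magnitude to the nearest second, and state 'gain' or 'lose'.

lose 5 s

T ∝ √L, so T'/T = √(1.19020/1.187) = 1.00135.
In 3600 s of true time the clock registers 3600/1.00135 = 3595.2 s, so it loses 5 s.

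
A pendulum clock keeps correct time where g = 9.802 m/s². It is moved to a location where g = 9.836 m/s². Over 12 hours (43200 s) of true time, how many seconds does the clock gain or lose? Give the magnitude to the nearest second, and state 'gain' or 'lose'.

The clock's period scales as T ∝ 1/√g, so T'/T = √(9.802/9.836) = 0.998270.
In 43200 s of true time the clock registers 43200/0.998270 = 43274.9 s, so it gains 75 s.

gain 75 s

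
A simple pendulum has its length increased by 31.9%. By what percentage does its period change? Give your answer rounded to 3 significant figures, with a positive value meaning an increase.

14.8%

T ∝ √L, so T'/T = √(1.319) = 1.148.
Percentage change in T = (1.148 − 1) × 100% = 14.8%.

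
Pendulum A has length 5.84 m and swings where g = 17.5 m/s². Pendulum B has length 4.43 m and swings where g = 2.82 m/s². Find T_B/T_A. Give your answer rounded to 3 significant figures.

2.17

T = 2π√(L/g), so T_B/T_A = √((L_B/g_B)/(L_A/g_A)) = √((4.43/2.82)/(5.84/17.5)) = 2.17.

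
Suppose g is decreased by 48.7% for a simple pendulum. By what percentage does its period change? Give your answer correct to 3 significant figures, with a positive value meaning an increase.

39.6%

T ∝ 1/√g, so T'/T = 1/√(0.5130) = 1.396.
Percentage change in T = (1.396 − 1) × 100% = 39.6%.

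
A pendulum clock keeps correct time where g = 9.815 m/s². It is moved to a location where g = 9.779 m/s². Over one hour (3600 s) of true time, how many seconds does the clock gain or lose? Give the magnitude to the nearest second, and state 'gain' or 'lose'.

lose 7 s

The clock's period scales as T ∝ 1/√g, so T'/T = √(9.815/9.779) = 1.00184.
In 3600 s of true time the clock registers 3600/1.00184 = 3593.4 s, so it loses 7 s.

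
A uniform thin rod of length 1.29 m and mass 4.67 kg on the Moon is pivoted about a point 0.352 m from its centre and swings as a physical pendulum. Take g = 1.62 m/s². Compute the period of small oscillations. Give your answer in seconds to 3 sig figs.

For a physical pendulum T = 2π√(I/(mgd)), with d = 0.3520 m from pivot to centre of mass.
I_cm = mL²/12 = 4.67 × 1.29²/12 = 0.6476 kg·m²; I = I_cm + md² = 0.6476 + 4.67 × 0.3520² = 1.226 kg·m².
T = 2π√(1.226/(4.67 × 1.62 × 0.3520)) = 4.26 s.

4.26 s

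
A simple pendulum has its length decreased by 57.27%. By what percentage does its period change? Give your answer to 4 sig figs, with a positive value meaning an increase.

-34.63%

T ∝ √L, so T'/T = √(0.42730) = 0.65368.
Percentage change in T = (0.65368 − 1) × 100% = -34.63%.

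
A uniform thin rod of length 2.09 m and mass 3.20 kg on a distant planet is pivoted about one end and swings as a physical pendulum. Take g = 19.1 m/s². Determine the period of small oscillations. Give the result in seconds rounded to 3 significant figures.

1.70 s

For a physical pendulum T = 2π√(I/(mgd)), with d = 1.045 m from pivot to centre of mass.
I_cm = mL²/12 = 3.20 × 2.09²/12 = 1.165 kg·m²; I = I_cm + md² = 1.165 + 3.20 × 1.045² = 4.659 kg·m².
T = 2π√(4.659/(3.20 × 19.1 × 1.045)) = 1.70 s.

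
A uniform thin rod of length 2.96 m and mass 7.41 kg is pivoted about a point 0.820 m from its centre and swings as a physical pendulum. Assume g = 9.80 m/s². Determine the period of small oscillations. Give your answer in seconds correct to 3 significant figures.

2.62 s

For a physical pendulum T = 2π√(I/(mgd)), with d = 0.8200 m from pivot to centre of mass.
I_cm = mL²/12 = 7.41 × 2.96²/12 = 5.410 kg·m²; I = I_cm + md² = 5.410 + 7.41 × 0.8200² = 10.39 kg·m².
T = 2π√(10.39/(7.41 × 9.80 × 0.8200)) = 2.62 s.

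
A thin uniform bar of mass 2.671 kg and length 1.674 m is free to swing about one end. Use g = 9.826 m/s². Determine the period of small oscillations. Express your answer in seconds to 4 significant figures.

For a physical pendulum T = 2π√(I/(mgd)), with d = 0.83700 m from pivot to centre of mass.
I_cm = mL²/12 = 2.671 × 1.674²/12 = 0.62374 kg·m²; I = I_cm + md² = 0.62374 + 2.671 × 0.83700² = 2.4950 kg·m².
T = 2π√(2.4950/(2.671 × 9.826 × 0.83700)) = 2.118 s.

2.118 s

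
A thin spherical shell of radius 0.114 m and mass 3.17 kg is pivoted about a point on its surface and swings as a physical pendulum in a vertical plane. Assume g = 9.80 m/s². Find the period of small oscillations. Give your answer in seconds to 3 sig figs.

I_cm = (2/3)mr² = 0.02746 kg·m². The pivot is at distance d = 0.114 m from the centre of mass.
By the parallel-axis theorem, I = I_cm + md² = 0.02746 + 0.04120 = 0.06866 kg·m².
T = 2π√(I/(mgd)) = 2π√(0.06866/(3.17 × 9.80 × 0.114)) = 0.875 s.

0.875 s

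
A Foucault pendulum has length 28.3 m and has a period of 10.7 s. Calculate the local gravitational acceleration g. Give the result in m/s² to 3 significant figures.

9.76 m/s²

From T = 2π√(L/g), g = 4π²L/T² = 4π² × 28.3/10.70² = 9.76 m/s².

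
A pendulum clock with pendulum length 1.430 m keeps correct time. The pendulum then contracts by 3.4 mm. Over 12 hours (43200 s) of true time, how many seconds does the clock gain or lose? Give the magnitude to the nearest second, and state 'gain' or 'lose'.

T ∝ √L, so T'/T = √(1.42660/1.430) = 0.998810.
In 43200 s of true time the clock registers 43200/0.998810 = 43251.4 s, so it gains 51 s.

gain 51 s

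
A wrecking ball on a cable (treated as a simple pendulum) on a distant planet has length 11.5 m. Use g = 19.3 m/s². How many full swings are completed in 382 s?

78

T = 2π√(L/g) = 2π√(11.5/19.3) = 4.850 s.
Number of complete oscillations = ⌊382/4.850⌋ = ⌊78.76⌋ = 78.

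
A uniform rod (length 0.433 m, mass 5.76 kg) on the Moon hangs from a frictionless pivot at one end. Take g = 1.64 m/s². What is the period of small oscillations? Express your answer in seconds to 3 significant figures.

For a physical pendulum T = 2π√(I/(mgd)), with d = 0.2165 m from pivot to centre of mass.
I_cm = mL²/12 = 5.76 × 0.433²/12 = 0.08999 kg·m²; I = I_cm + md² = 0.08999 + 5.76 × 0.2165² = 0.3600 kg·m².
T = 2π√(0.3600/(5.76 × 1.64 × 0.2165)) = 2.64 s.

2.64 s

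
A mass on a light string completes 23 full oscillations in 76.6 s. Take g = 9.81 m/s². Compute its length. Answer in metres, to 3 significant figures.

T = 76.6/23 = 3.330 s.
From T = 2π√(L/g), L = gT²/(4π²) = 9.81 × 3.330²/(4π²) = 2.76 m.

2.76 m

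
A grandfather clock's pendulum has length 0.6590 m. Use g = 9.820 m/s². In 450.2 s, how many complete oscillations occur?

276

T = 2π√(L/g) = 2π√(0.6590/9.820) = 1.6277 s.
Number of complete oscillations = ⌊450.2/1.6277⌋ = ⌊276.59⌋ = 276.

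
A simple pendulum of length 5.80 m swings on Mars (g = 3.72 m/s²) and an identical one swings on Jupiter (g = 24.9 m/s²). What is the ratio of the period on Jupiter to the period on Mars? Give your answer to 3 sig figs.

T ∝ 1/√g, so T₂/T₁ = √(g₁/g₂) = √(3.72/24.9) = 0.387.

0.387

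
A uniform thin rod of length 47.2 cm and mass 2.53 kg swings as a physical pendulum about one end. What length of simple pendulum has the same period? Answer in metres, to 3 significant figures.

The equivalent simple-pendulum length is L_eq = I/(md), where I is about the pivot and d = 0.2360 m.
I_cm = (1/12)mL² = 0.04697 kg·m², so I = I_cm + md² = 0.04697 + 0.1409 = 0.1879 kg·m².
L_eq = 0.1879/(2.53 × 0.2360) = 0.315 m.

0.315 m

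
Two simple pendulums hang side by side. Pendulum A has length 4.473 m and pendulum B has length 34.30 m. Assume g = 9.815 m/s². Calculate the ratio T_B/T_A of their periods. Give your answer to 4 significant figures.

2.769

T ∝ √L, so T_B/T_A = √(L_B/L_A) = √(34.30/4.473) = 2.769.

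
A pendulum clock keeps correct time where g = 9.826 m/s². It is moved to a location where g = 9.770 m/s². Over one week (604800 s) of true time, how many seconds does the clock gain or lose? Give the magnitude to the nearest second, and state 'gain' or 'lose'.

The clock's period scales as T ∝ 1/√g, so T'/T = √(9.826/9.770) = 1.00286.
In 604800 s of true time the clock registers 604800/1.00286 = 603074.1 s, so it loses 1726 s.

lose 1726 s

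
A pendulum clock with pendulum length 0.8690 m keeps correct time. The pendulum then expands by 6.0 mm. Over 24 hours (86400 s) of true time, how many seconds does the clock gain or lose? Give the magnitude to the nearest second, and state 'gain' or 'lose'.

lose 297 s

T ∝ √L, so T'/T = √(0.87500/0.8690) = 1.00345.
In 86400 s of true time the clock registers 86400/1.00345 = 86103.3 s, so it loses 297 s.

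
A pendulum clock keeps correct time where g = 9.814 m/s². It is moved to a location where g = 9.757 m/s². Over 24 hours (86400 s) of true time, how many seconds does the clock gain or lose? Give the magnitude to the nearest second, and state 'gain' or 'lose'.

lose 251 s

The clock's period scales as T ∝ 1/√g, so T'/T = √(9.814/9.757) = 1.00292.
In 86400 s of true time the clock registers 86400/1.00292 = 86148.7 s, so it loses 251 s.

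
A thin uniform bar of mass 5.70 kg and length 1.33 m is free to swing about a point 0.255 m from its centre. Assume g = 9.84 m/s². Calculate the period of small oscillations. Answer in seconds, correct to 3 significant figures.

For a physical pendulum T = 2π√(I/(mgd)), with d = 0.2550 m from pivot to centre of mass.
I_cm = mL²/12 = 5.70 × 1.33²/12 = 0.8402 kg·m²; I = I_cm + md² = 0.8402 + 5.70 × 0.2550² = 1.211 kg·m².
T = 2π√(1.211/(5.70 × 9.84 × 0.2550)) = 1.83 s.

1.83 s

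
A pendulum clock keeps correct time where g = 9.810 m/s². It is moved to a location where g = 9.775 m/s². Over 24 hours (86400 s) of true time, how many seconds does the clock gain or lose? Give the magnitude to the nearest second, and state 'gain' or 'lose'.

lose 154 s

The clock's period scales as T ∝ 1/√g, so T'/T = √(9.810/9.775) = 1.00179.
In 86400 s of true time the clock registers 86400/1.00179 = 86245.7 s, so it loses 154 s.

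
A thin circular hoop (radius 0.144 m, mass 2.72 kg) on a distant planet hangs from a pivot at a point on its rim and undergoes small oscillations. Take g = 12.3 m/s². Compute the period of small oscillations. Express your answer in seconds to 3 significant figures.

0.961 s

I_cm = mr² = 0.05640 kg·m². The pivot is at distance d = 0.144 m from the centre of mass.
By the parallel-axis theorem, I = I_cm + md² = 0.05640 + 0.05640 = 0.1128 kg·m².
T = 2π√(I/(mgd)) = 2π√(0.1128/(2.72 × 12.3 × 0.144)) = 0.961 s.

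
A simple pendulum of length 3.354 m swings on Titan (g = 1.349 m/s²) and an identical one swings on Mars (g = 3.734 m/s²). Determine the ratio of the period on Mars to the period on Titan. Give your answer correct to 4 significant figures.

0.6011

T ∝ 1/√g, so T₂/T₁ = √(g₁/g₂) = √(1.349/3.734) = 0.6011.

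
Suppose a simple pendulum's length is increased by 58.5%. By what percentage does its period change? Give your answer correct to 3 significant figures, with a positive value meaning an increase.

T ∝ √L, so T'/T = √(1.585) = 1.259.
Percentage change in T = (1.259 − 1) × 100% = 25.9%.

25.9%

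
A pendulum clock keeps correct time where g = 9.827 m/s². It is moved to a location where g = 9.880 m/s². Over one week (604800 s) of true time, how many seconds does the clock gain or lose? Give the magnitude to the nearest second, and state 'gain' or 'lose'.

gain 1629 s

The clock's period scales as T ∝ 1/√g, so T'/T = √(9.827/9.880) = 0.997314.
In 604800 s of true time the clock registers 604800/0.997314 = 606428.7 s, so it gains 1629 s.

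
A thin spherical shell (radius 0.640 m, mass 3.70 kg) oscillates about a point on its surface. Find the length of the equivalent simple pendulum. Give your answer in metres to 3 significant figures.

The equivalent simple-pendulum length is L_eq = I/(md), where I is about the pivot and d = 0.6400 m.
I_cm = (2/3)mR² = 1.010 kg·m², so I = I_cm + md² = 1.010 + 1.516 = 2.526 kg·m².
L_eq = 2.526/(3.70 × 0.6400) = 1.07 m.

1.07 m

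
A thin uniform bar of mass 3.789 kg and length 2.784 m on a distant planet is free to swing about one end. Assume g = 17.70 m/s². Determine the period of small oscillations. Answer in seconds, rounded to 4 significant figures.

2.035 s

For a physical pendulum T = 2π√(I/(mgd)), with d = 1.3920 m from pivot to centre of mass.
I_cm = mL²/12 = 3.789 × 2.784²/12 = 2.4473 kg·m²; I = I_cm + md² = 2.4473 + 3.789 × 1.3920² = 9.7891 kg·m².
T = 2π√(9.7891/(3.789 × 17.70 × 1.3920)) = 2.035 s.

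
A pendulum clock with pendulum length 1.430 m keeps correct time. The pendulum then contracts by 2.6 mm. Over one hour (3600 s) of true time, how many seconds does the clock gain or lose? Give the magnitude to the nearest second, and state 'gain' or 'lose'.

gain 3 s

T ∝ √L, so T'/T = √(1.42740/1.430) = 0.999090.
In 3600 s of true time the clock registers 3600/0.999090 = 3603.3 s, so it gains 3 s.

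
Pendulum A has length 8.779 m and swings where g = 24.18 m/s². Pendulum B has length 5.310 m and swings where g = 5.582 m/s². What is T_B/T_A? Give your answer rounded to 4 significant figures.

1.619

T = 2π√(L/g), so T_B/T_A = √((L_B/g_B)/(L_A/g_A)) = √((5.310/5.582)/(8.779/24.18)) = 1.619.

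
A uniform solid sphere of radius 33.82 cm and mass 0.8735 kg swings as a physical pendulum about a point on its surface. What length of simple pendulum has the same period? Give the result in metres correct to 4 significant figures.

0.4735 m

The equivalent simple-pendulum length is L_eq = I/(md), where I is about the pivot and d = 0.33820 m.
I_cm = (2/5)mR² = 0.039964 kg·m², so I = I_cm + md² = 0.039964 + 0.099910 = 0.13987 kg·m².
L_eq = 0.13987/(0.8735 × 0.33820) = 0.4735 m.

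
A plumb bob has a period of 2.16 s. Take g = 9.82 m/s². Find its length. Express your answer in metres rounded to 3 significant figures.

From T = 2π√(L/g), L = gT²/(4π²) = 9.82 × 2.160²/(4π²) = 1.16 m.

1.16 m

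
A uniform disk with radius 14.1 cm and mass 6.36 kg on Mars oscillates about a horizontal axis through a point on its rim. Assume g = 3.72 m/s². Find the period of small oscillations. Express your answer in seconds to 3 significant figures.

I_cm = ½mr² = 0.06322 kg·m². The pivot is at distance d = 0.141 m from the centre of mass.
By the parallel-axis theorem, I = I_cm + md² = 0.06322 + 0.1264 = 0.1897 kg·m².
T = 2π√(I/(mgd)) = 2π√(0.1897/(6.36 × 3.72 × 0.141)) = 1.50 s.

1.50 s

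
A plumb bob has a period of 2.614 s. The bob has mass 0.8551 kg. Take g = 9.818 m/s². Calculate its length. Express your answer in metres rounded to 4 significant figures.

1.699 m

From T = 2π√(L/g), L = gT²/(4π²) = 9.818 × 2.6140²/(4π²) = 1.699 m.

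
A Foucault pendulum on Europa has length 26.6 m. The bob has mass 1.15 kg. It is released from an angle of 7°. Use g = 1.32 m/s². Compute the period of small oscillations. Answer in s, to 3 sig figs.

28.2 s

T = 2π√(L/g) = 2π√(26.6/1.32) = 2π × 4.489 = 28.2 s.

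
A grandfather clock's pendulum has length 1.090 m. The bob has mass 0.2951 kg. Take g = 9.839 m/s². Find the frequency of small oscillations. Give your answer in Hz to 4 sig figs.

T = 2π√(L/g) = 2π√(1.090/9.839) = 2.0913 s, so f = 1/T = 0.4782 Hz.

0.4782 Hz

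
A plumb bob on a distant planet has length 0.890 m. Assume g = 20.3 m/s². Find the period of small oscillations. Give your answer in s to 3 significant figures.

1.32 s

T = 2π√(L/g) = 2π√(0.890/20.3) = 2π × 0.2094 = 1.32 s.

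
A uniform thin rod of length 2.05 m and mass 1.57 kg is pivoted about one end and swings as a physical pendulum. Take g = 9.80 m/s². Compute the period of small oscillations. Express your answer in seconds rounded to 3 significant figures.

2.35 s

For a physical pendulum T = 2π√(I/(mgd)), with d = 1.025 m from pivot to centre of mass.
I_cm = mL²/12 = 1.57 × 2.05²/12 = 0.5498 kg·m²; I = I_cm + md² = 0.5498 + 1.57 × 1.025² = 2.199 kg·m².
T = 2π√(2.199/(1.57 × 9.80 × 1.025)) = 2.35 s.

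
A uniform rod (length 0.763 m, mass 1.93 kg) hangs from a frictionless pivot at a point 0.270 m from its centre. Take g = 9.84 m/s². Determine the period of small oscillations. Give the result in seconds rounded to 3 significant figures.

1.34 s

For a physical pendulum T = 2π√(I/(mgd)), with d = 0.2700 m from pivot to centre of mass.
I_cm = mL²/12 = 1.93 × 0.763²/12 = 0.09363 kg·m²; I = I_cm + md² = 0.09363 + 1.93 × 0.2700² = 0.2343 kg·m².
T = 2π√(0.2343/(1.93 × 9.84 × 0.2700)) = 1.34 s.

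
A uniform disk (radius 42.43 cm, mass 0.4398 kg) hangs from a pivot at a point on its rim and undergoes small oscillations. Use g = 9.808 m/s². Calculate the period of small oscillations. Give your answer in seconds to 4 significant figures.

1.601 s

I_cm = ½mr² = 0.039589 kg·m². The pivot is at distance d = 0.4243 m from the centre of mass.
By the parallel-axis theorem, I = I_cm + md² = 0.039589 + 0.079177 = 0.11877 kg·m².
T = 2π√(I/(mgd)) = 2π√(0.11877/(0.4398 × 9.808 × 0.4243)) = 1.601 s.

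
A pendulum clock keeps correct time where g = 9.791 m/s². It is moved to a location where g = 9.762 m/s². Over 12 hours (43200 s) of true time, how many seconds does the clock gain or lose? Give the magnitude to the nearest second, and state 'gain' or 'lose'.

The clock's period scales as T ∝ 1/√g, so T'/T = √(9.791/9.762) = 1.00148.
In 43200 s of true time the clock registers 43200/1.00148 = 43136.0 s, so it loses 64 s.

lose 64 s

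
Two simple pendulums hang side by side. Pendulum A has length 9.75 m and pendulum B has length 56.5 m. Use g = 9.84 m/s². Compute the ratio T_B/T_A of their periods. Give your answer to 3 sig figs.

2.41

T ∝ √L, so T_B/T_A = √(L_B/L_A) = √(56.5/9.75) = 2.41.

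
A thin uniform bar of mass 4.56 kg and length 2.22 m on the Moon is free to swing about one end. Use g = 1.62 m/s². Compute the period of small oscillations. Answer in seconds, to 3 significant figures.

For a physical pendulum T = 2π√(I/(mgd)), with d = 1.110 m from pivot to centre of mass.
I_cm = mL²/12 = 4.56 × 2.22²/12 = 1.873 kg·m²; I = I_cm + md² = 1.873 + 4.56 × 1.110² = 7.491 kg·m².
T = 2π√(7.491/(4.56 × 1.62 × 1.110)) = 6.01 s.

6.01 s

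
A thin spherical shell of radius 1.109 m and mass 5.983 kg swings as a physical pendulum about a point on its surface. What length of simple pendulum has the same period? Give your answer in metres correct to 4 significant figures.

The equivalent simple-pendulum length is L_eq = I/(md), where I is about the pivot and d = 1.1090 m.
I_cm = (2/3)mR² = 4.9056 kg·m², so I = I_cm + md² = 4.9056 + 7.3584 = 12.264 kg·m².
L_eq = 12.264/(5.983 × 1.1090) = 1.848 m.

1.848 m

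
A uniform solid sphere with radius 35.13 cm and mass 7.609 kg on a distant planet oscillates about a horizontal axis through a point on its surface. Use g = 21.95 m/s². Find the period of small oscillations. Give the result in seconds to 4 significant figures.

0.9405 s

I_cm = (2/5)mr² = 0.37562 kg·m². The pivot is at distance d = 0.3513 m from the centre of mass.
By the parallel-axis theorem, I = I_cm + md² = 0.37562 + 0.93904 = 1.3147 kg·m².
T = 2π√(I/(mgd)) = 2π√(1.3147/(7.609 × 21.95 × 0.3513)) = 0.9405 s.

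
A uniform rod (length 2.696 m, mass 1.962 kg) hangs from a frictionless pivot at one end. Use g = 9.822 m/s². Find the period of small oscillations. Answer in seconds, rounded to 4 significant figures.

2.688 s

For a physical pendulum T = 2π√(I/(mgd)), with d = 1.3480 m from pivot to centre of mass.
I_cm = mL²/12 = 1.962 × 2.696²/12 = 1.1884 kg·m²; I = I_cm + md² = 1.1884 + 1.962 × 1.3480² = 4.7535 kg·m².
T = 2π√(4.7535/(1.962 × 9.822 × 1.3480)) = 2.688 s.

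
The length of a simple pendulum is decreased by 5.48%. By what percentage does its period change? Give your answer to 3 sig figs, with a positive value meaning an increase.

-2.78%

T ∝ √L, so T'/T = √(0.9452) = 0.9722.
Percentage change in T = (0.9722 − 1) × 100% = -2.78%.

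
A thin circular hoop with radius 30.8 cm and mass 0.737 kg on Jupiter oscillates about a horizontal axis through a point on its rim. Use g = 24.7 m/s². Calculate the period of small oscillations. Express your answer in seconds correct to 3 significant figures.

I_cm = mr² = 0.06991 kg·m². The pivot is at distance d = 0.308 m from the centre of mass.
By the parallel-axis theorem, I = I_cm + md² = 0.06991 + 0.06991 = 0.1398 kg·m².
T = 2π√(I/(mgd)) = 2π√(0.1398/(0.737 × 24.7 × 0.308)) = 0.992 s.

0.992 s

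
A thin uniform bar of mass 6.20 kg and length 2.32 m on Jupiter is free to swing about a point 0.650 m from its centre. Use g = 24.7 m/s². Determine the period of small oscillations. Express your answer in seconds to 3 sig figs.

1.46 s

For a physical pendulum T = 2π√(I/(mgd)), with d = 0.6500 m from pivot to centre of mass.
I_cm = mL²/12 = 6.20 × 2.32²/12 = 2.781 kg·m²; I = I_cm + md² = 2.781 + 6.20 × 0.6500² = 5.400 kg·m².
T = 2π√(5.400/(6.20 × 24.7 × 0.6500)) = 1.46 s.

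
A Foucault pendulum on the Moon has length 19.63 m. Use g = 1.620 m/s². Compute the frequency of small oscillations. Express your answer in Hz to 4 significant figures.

0.04572 Hz

T = 2π√(L/g) = 2π√(19.63/1.620) = 21.872 s, so f = 1/T = 0.04572 Hz.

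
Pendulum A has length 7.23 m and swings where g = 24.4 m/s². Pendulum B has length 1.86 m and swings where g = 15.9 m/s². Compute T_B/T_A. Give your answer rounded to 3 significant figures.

0.628

T = 2π√(L/g), so T_B/T_A = √((L_B/g_B)/(L_A/g_A)) = √((1.86/15.9)/(7.23/24.4)) = 0.628.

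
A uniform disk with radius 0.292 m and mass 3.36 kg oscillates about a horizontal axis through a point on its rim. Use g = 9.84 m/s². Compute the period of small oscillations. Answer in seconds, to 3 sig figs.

1.33 s

I_cm = ½mr² = 0.1432 kg·m². The pivot is at distance d = 0.292 m from the centre of mass.
By the parallel-axis theorem, I = I_cm + md² = 0.1432 + 0.2865 = 0.4297 kg·m².
T = 2π√(I/(mgd)) = 2π√(0.4297/(3.36 × 9.84 × 0.292)) = 1.33 s.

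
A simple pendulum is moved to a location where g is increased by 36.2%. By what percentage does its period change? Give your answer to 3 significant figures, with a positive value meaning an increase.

T ∝ 1/√g, so T'/T = 1/√(1.362) = 0.8569.
Percentage change in T = (0.8569 − 1) × 100% = -14.3%.

-14.3%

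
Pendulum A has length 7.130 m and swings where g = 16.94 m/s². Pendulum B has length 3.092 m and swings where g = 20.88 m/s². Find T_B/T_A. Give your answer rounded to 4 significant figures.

T = 2π√(L/g), so T_B/T_A = √((L_B/g_B)/(L_A/g_A)) = √((3.092/20.88)/(7.130/16.94)) = 0.5932.

0.5932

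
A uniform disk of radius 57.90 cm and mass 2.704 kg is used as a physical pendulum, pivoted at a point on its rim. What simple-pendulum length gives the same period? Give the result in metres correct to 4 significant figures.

0.8685 m

The equivalent simple-pendulum length is L_eq = I/(md), where I is about the pivot and d = 0.57900 m.
I_cm = ½mR² = 0.45325 kg·m², so I = I_cm + md² = 0.45325 + 0.90649 = 1.3597 kg·m².
L_eq = 1.3597/(2.704 × 0.57900) = 0.8685 m.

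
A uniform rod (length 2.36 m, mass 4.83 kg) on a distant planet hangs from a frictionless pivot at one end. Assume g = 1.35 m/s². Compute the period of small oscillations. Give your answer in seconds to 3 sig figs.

For a physical pendulum T = 2π√(I/(mgd)), with d = 1.180 m from pivot to centre of mass.
I_cm = mL²/12 = 4.83 × 2.36²/12 = 2.242 kg·m²; I = I_cm + md² = 2.242 + 4.83 × 1.180² = 8.967 kg·m².
T = 2π√(8.967/(4.83 × 1.35 × 1.180)) = 6.78 s.

6.78 s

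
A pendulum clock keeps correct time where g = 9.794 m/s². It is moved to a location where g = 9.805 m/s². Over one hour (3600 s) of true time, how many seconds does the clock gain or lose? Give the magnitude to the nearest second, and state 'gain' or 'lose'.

gain 2 s

The clock's period scales as T ∝ 1/√g, so T'/T = √(9.794/9.805) = 0.999439.
In 3600 s of true time the clock registers 3600/0.999439 = 3602.0 s, so it gains 2 s.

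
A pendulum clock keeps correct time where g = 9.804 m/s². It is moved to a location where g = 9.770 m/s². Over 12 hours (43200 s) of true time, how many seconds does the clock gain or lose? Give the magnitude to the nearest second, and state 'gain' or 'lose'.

lose 75 s

The clock's period scales as T ∝ 1/√g, so T'/T = √(9.804/9.770) = 1.00174.
In 43200 s of true time the clock registers 43200/1.00174 = 43125.0 s, so it loses 75 s.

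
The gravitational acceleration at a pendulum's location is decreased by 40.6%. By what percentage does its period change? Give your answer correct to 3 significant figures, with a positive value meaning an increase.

T ∝ 1/√g, so T'/T = 1/√(0.5940) = 1.297.
Percentage change in T = (1.297 − 1) × 100% = 29.7%.

29.7%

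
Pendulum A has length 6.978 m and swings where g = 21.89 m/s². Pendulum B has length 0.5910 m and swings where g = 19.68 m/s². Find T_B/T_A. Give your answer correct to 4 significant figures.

0.3069

T = 2π√(L/g), so T_B/T_A = √((L_B/g_B)/(L_A/g_A)) = √((0.5910/19.68)/(6.978/21.89)) = 0.3069.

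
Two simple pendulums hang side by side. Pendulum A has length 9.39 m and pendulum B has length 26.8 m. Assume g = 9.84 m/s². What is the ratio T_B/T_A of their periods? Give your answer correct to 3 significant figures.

1.69

T ∝ √L, so T_B/T_A = √(L_B/L_A) = √(26.8/9.39) = 1.69.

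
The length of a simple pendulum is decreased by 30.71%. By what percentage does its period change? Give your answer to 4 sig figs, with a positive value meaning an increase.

T ∝ √L, so T'/T = √(0.69290) = 0.83241.
Percentage change in T = (0.83241 − 1) × 100% = -16.76%.

-16.76%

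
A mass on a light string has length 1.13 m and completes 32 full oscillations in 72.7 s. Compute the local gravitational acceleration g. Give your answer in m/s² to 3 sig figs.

T = 72.7/32 = 2.272 s.
From T = 2π√(L/g), g = 4π²L/T² = 4π² × 1.13/2.272² = 8.64 m/s².

8.64 m/s²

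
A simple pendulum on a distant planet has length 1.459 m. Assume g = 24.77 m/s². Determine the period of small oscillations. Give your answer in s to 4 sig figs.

T = 2π√(L/g) = 2π√(1.459/24.77) = 2π × 0.24270 = 1.525 s.

1.525 s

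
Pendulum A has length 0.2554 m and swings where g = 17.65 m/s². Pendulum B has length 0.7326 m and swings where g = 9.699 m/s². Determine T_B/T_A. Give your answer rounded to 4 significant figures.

T = 2π√(L/g), so T_B/T_A = √((L_B/g_B)/(L_A/g_A)) = √((0.7326/9.699)/(0.2554/17.65)) = 2.285.

2.285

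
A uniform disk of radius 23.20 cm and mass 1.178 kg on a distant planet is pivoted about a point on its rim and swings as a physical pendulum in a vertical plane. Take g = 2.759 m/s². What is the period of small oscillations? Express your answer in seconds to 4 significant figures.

2.231 s

I_cm = ½mr² = 0.031702 kg·m². The pivot is at distance d = 0.2320 m from the centre of mass.
By the parallel-axis theorem, I = I_cm + md² = 0.031702 + 0.063405 = 0.095107 kg·m².
T = 2π√(I/(mgd)) = 2π√(0.095107/(1.178 × 2.759 × 0.2320)) = 2.231 s.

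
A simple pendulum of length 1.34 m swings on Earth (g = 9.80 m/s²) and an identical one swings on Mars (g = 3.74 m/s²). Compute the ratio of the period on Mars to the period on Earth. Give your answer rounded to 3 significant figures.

1.62

T ∝ 1/√g, so T₂/T₁ = √(g₁/g₂) = √(9.80/3.74) = 1.62.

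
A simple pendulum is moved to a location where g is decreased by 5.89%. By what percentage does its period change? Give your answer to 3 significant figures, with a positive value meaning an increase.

3.08%

T ∝ 1/√g, so T'/T = 1/√(0.9411) = 1.031.
Percentage change in T = (1.031 − 1) × 100% = 3.08%.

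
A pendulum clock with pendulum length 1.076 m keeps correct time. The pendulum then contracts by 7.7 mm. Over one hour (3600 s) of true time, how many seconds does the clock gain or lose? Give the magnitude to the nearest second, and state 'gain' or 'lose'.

gain 13 s

T ∝ √L, so T'/T = √(1.06830/1.076) = 0.996416.
In 3600 s of true time the clock registers 3600/0.996416 = 3613.0 s, so it gains 13 s.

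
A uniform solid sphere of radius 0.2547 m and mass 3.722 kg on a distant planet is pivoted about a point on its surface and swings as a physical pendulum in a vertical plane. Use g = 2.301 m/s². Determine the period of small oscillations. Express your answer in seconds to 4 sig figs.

2.473 s

I_cm = (2/5)mr² = 0.096582 kg·m². The pivot is at distance d = 0.2547 m from the centre of mass.
By the parallel-axis theorem, I = I_cm + md² = 0.096582 + 0.24145 = 0.33804 kg·m².
T = 2π√(I/(mgd)) = 2π√(0.33804/(3.722 × 2.301 × 0.2547)) = 2.473 s.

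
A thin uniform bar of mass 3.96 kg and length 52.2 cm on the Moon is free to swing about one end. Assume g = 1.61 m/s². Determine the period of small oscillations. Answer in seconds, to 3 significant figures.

For a physical pendulum T = 2π√(I/(mgd)), with d = 0.2610 m from pivot to centre of mass.
I_cm = mL²/12 = 3.96 × 0.522²/12 = 0.08992 kg·m²; I = I_cm + md² = 0.08992 + 3.96 × 0.2610² = 0.3597 kg·m².
T = 2π√(0.3597/(3.96 × 1.61 × 0.2610)) = 2.92 s.

2.92 s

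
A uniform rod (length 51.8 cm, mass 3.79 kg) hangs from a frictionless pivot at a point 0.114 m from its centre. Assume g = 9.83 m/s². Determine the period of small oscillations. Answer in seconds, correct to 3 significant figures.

1.12 s

For a physical pendulum T = 2π√(I/(mgd)), with d = 0.1140 m from pivot to centre of mass.
I_cm = mL²/12 = 3.79 × 0.518²/12 = 0.08475 kg·m²; I = I_cm + md² = 0.08475 + 3.79 × 0.1140² = 0.1340 kg·m².
T = 2π√(0.1340/(3.79 × 9.83 × 0.1140)) = 1.12 s.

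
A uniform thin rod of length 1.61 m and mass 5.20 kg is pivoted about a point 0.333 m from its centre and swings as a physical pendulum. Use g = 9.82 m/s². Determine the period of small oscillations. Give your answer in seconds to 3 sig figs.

For a physical pendulum T = 2π√(I/(mgd)), with d = 0.3330 m from pivot to centre of mass.
I_cm = mL²/12 = 5.20 × 1.61²/12 = 1.123 kg·m²; I = I_cm + md² = 1.123 + 5.20 × 0.3330² = 1.700 kg·m².
T = 2π√(1.700/(5.20 × 9.82 × 0.3330)) = 1.99 s.

1.99 s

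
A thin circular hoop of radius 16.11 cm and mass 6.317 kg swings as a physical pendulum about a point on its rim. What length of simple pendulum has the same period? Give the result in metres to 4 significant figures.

0.3222 m

The equivalent simple-pendulum length is L_eq = I/(md), where I is about the pivot and d = 0.16110 m.
I_cm = mR² = 0.16395 kg·m², so I = I_cm + md² = 0.16395 + 0.16395 = 0.32789 kg·m².
L_eq = 0.32789/(6.317 × 0.16110) = 0.3222 m.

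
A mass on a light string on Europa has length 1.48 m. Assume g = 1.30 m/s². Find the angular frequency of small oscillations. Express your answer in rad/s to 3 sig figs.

ω = √(g/L) = √(1.30/1.48) = 0.937 rad/s.

0.937 rad/s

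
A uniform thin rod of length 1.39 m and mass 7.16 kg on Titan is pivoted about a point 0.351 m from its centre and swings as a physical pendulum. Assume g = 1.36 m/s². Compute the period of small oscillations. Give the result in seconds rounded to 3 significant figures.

4.85 s

For a physical pendulum T = 2π√(I/(mgd)), with d = 0.3510 m from pivot to centre of mass.
I_cm = mL²/12 = 7.16 × 1.39²/12 = 1.153 kg·m²; I = I_cm + md² = 1.153 + 7.16 × 0.3510² = 2.035 kg·m².
T = 2π√(2.035/(7.16 × 1.36 × 0.3510)) = 4.85 s.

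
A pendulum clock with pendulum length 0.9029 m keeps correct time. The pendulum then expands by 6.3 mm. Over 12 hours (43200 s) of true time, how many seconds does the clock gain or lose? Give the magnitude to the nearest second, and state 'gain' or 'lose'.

lose 150 s

T ∝ √L, so T'/T = √(0.90920/0.9029) = 1.00348.
In 43200 s of true time the clock registers 43200/1.00348 = 43050.1 s, so it loses 150 s.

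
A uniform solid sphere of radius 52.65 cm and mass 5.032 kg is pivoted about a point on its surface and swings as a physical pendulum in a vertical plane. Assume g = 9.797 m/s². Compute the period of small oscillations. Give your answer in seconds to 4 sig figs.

1.723 s

I_cm = (2/5)mr² = 0.55795 kg·m². The pivot is at distance d = 0.5265 m from the centre of mass.
By the parallel-axis theorem, I = I_cm + md² = 0.55795 + 1.3949 = 1.9528 kg·m².
T = 2π√(I/(mgd)) = 2π√(1.9528/(5.032 × 9.797 × 0.5265)) = 1.723 s.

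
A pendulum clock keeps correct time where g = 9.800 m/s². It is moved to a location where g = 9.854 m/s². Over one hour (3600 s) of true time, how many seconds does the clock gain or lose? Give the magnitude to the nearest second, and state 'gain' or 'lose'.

gain 10 s

The clock's period scales as T ∝ 1/√g, so T'/T = √(9.800/9.854) = 0.997256.
In 3600 s of true time the clock registers 3600/0.997256 = 3609.9 s, so it gains 10 s.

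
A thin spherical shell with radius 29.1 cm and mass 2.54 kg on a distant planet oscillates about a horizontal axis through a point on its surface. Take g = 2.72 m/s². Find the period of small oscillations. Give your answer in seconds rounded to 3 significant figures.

2.65 s

I_cm = (2/3)mr² = 0.1434 kg·m². The pivot is at distance d = 0.291 m from the centre of mass.
By the parallel-axis theorem, I = I_cm + md² = 0.1434 + 0.2151 = 0.3585 kg·m².
T = 2π√(I/(mgd)) = 2π√(0.3585/(2.54 × 2.72 × 0.291)) = 2.65 s.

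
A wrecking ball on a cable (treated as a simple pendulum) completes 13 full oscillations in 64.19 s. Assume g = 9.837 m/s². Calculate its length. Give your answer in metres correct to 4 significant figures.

6.075 m

T = 64.19/13 = 4.9377 s.
From T = 2π√(L/g), L = gT²/(4π²) = 9.837 × 4.9377²/(4π²) = 6.075 m.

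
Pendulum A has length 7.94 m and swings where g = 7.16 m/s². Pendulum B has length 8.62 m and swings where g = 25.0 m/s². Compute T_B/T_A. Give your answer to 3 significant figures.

T = 2π√(L/g), so T_B/T_A = √((L_B/g_B)/(L_A/g_A)) = √((8.62/25.0)/(7.94/7.16)) = 0.558.

0.558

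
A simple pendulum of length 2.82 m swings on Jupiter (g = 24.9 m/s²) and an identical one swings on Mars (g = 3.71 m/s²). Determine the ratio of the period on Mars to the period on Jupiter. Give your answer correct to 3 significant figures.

T ∝ 1/√g, so T₂/T₁ = √(g₁/g₂) = √(24.9/3.71) = 2.59.

2.59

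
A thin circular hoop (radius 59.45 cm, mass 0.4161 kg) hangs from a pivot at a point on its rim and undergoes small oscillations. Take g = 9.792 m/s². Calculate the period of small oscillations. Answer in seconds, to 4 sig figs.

I_cm = mr² = 0.14706 kg·m². The pivot is at distance d = 0.5945 m from the centre of mass.
By the parallel-axis theorem, I = I_cm + md² = 0.14706 + 0.14706 = 0.29412 kg·m².
T = 2π√(I/(mgd)) = 2π√(0.29412/(0.4161 × 9.792 × 0.5945)) = 2.189 s.

2.189 s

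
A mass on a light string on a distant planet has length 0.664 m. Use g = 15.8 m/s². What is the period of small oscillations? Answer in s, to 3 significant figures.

1.29 s

T = 2π√(L/g) = 2π√(0.664/15.8) = 2π × 0.2050 = 1.29 s.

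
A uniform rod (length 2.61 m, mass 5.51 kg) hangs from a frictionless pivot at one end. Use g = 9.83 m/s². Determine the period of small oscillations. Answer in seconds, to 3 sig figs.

2.64 s

For a physical pendulum T = 2π√(I/(mgd)), with d = 1.305 m from pivot to centre of mass.
I_cm = mL²/12 = 5.51 × 2.61²/12 = 3.128 kg·m²; I = I_cm + md² = 3.128 + 5.51 × 1.305² = 12.51 kg·m².
T = 2π√(12.51/(5.51 × 9.83 × 1.305)) = 2.64 s.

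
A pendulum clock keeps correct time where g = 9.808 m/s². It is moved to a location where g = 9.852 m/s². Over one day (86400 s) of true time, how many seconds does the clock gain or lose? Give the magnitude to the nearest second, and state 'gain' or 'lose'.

gain 194 s

The clock's period scales as T ∝ 1/√g, so T'/T = √(9.808/9.852) = 0.997764.
In 86400 s of true time the clock registers 86400/0.997764 = 86593.6 s, so it gains 194 s.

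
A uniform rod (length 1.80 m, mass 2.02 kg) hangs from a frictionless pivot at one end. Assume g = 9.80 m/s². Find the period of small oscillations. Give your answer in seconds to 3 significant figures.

For a physical pendulum T = 2π√(I/(mgd)), with d = 0.9000 m from pivot to centre of mass.
I_cm = mL²/12 = 2.02 × 1.80²/12 = 0.5454 kg·m²; I = I_cm + md² = 0.5454 + 2.02 × 0.9000² = 2.182 kg·m².
T = 2π√(2.182/(2.02 × 9.80 × 0.9000)) = 2.20 s.

2.20 s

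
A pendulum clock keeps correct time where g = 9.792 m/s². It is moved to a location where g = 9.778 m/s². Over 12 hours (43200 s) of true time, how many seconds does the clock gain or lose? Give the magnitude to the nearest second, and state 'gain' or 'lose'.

The clock's period scales as T ∝ 1/√g, so T'/T = √(9.792/9.778) = 1.00072.
In 43200 s of true time the clock registers 43200/1.00072 = 43169.1 s, so it loses 31 s.

lose 31 s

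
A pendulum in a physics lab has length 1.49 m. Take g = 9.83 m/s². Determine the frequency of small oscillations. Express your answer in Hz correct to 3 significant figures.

T = 2π√(L/g) = 2π√(1.49/9.83) = 2.446 s, so f = 1/T = 0.409 Hz.

0.409 Hz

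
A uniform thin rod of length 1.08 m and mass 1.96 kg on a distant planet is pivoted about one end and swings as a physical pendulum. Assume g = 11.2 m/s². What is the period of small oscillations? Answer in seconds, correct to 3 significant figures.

For a physical pendulum T = 2π√(I/(mgd)), with d = 0.5400 m from pivot to centre of mass.
I_cm = mL²/12 = 1.96 × 1.08²/12 = 0.1905 kg·m²; I = I_cm + md² = 0.1905 + 1.96 × 0.5400² = 0.7620 kg·m².
T = 2π√(0.7620/(1.96 × 11.2 × 0.5400)) = 1.59 s.

1.59 s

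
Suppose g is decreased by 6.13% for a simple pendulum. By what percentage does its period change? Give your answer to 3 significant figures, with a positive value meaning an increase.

T ∝ 1/√g, so T'/T = 1/√(0.9387) = 1.032.
Percentage change in T = (1.032 − 1) × 100% = 3.21%.

3.21%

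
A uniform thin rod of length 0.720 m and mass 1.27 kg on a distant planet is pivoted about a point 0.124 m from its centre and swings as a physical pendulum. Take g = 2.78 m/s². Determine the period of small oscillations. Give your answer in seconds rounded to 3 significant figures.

2.59 s

For a physical pendulum T = 2π√(I/(mgd)), with d = 0.1240 m from pivot to centre of mass.
I_cm = mL²/12 = 1.27 × 0.720²/12 = 0.05486 kg·m²; I = I_cm + md² = 0.05486 + 1.27 × 0.1240² = 0.07439 kg·m².
T = 2π√(0.07439/(1.27 × 2.78 × 0.1240)) = 2.59 s.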